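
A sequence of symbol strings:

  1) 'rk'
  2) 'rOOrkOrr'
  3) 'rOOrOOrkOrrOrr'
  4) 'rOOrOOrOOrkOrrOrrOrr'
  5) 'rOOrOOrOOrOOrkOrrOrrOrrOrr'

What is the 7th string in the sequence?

Each term wraps the previous one in rOO on the left and Orr on the right.
From rOOrOOrOOrOOrkOrrOrrOrrOrr, 2 further steps: rOOrOOrOOrOOrkOrrOrrOrrOrr → rOOrOOrOOrOOrOOrkOrrOrrOrrOrrOrr → (answer).

rOOrOOrOOrOOrOOrOOrkOrrOrrOrrOrrOrrOrr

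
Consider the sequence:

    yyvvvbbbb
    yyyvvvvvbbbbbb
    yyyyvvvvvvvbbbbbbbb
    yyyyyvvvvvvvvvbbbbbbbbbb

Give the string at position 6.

yyyyyyyvvvvvvvvvvvvvbbbbbbbbbbbbbb

Reading off run lengths: y runs 2, 3, 4, 5; v runs 3, 5, 7, 9; b runs 4, 6, 8, 10 — each is linear in n (n = 1, 2, …).
At n = 6 the blocks have lengths 7, 13, 14.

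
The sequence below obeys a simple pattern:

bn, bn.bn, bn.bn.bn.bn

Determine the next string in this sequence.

bn.bn.bn.bn.bn.bn.bn.bn

Every step duplicates the string with '.' between the halves.
One more doubling of bn.bn.bn.bn gives the answer.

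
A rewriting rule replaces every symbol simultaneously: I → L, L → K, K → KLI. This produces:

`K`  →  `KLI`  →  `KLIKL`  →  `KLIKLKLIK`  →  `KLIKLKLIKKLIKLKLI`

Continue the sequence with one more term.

KLIKLKLIKKLIKLKLIKLIKLKLIKKLIKL

Replace each of the 17 characters of KLIKLKLIKKLIKLKLI in place — KLI K L KLI K KLI K L KLI KLI K L KLI K KLI K L — and concatenate.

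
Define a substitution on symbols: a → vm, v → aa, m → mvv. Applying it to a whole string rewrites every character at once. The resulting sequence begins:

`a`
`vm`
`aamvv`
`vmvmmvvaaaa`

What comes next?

aamvvaamvvmvvaaaavmvmvmvm

Rewriting each symbol of vmvmmvvaaaa: v→aa, m→mvv, v→aa, m→mvv, m→mvv, v→aa, v→aa, a→vm, a→vm, a→vm, a→vm, which concatenates to aa mvv aa mvv mvv aa aa vm vm vm vm.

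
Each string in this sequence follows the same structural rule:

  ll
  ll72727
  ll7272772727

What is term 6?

ll7272772727727277272772727

Every step adds 72727 to the end: s(k+1) = s(k)·72727.
From ll7272772727, 3 further steps: ll7272772727 → ll727277272772727 → ll72727727277272772727 → (answer).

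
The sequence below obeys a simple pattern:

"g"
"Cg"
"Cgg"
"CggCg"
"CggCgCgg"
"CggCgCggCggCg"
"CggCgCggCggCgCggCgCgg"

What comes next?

From term 3 onward, concatenate the last term with the second-to-last: Cg·g = Cgg, Cgg·Cg = CggCg, …
The next term joins CggCgCggCggCgCggCgCgg and CggCgCggCggCg.

CggCgCggCggCgCggCgCggCggCgCggCggCg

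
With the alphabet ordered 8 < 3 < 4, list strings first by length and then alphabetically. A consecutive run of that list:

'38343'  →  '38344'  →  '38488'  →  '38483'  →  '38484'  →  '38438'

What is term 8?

38434

Stepping forward 2 times from 38438: 38438 → 38433, then the target.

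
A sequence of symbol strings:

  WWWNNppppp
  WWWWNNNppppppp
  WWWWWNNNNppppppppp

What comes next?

WWWWWWNNNNNppppppppppp

Each string has the form W^{n+1} N^{n} p^{2n+1}, where the shown terms are n = 2, 3, 4.
At n = 5 the blocks have lengths 6, 5, 11.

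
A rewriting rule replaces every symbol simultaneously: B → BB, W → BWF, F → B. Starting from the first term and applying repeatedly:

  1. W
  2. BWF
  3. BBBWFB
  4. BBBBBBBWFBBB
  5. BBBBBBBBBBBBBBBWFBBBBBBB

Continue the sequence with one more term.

Replace each of the 24 characters of BBBBBBBBBBBBBBBWFBBBBBBB in place — BB BB BB BB BB BB BB BB BB BB BB BB BB BB BB BWF B BB BB BB BB BB BB BB — and concatenate.

BBBBBBBBBBBBBBBBBBBBBBBBBBBBBBBWFBBBBBBBBBBBBBBB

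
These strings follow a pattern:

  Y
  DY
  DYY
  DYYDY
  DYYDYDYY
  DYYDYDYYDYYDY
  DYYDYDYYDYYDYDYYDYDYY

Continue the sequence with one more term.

From term 3 onward, concatenate the last term with the second-to-last: DY·Y = DYY, DYY·DY = DYYDY, …
So term 8 is DYYDYDYYDYYDYDYYDYDYY·DYYDYDYYDYYDY.

DYYDYDYYDYYDYDYYDYDYYDYYDYDYYDYYDY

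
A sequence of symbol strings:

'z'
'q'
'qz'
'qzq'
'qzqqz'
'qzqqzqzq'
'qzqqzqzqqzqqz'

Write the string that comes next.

From term 3 onward, concatenate the last term with the second-to-last: q·z = qz, qz·q = qzq, …
Continuing: qzqqzqzqqzqqz · qzqqzqzq gives term 8.

qzqqzqzqqzqqzqzqqzqzq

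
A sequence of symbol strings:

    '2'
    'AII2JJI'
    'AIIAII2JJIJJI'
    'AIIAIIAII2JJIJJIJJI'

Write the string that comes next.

Each term wraps the previous one in AII on the left and JJI on the right.
Applying this once more to AIIAIIAII2JJIJJIJJI:

AIIAIIAIIAII2JJIJJIJJIJJI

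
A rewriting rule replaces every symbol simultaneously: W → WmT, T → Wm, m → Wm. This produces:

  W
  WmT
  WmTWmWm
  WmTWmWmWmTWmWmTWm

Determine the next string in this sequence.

Rewriting the 17 symbols of WmTWmWmWmTWmWmTWm one by one yields WmT Wm Wm WmT Wm WmT Wm WmT Wm Wm WmT Wm WmT Wm Wm WmT Wm; concatenated:

WmTWmWmWmTWmWmTWmWmTWmWmWmTWmWmTWmWmWmTWm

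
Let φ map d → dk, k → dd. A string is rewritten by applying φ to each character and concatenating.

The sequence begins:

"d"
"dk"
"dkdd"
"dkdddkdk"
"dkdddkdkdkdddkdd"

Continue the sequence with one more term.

Rewriting the 16 symbols of dkdddkdkdkdddkdd one by one yields dk dd dk dk dk dd dk dd dk dd dk dk dk dd dk dk; concatenated:

dkdddkdkdkdddkdddkdddkdkdkdddkdk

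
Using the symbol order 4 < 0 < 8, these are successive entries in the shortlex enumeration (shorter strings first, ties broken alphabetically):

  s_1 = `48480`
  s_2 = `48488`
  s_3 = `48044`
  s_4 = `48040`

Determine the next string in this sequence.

Find the rightmost character of 48040 below 8, bump it to the next letter, and reset everything to its right to 4.

48048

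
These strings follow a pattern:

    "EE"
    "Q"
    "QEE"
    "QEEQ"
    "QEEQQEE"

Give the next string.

QEEQQEEQEEQ

Each term (from the third on) is the previous term followed by the one before it: term 3 = Q·EE = QEE.
Continuing: QEEQQEE · QEEQ gives term 6.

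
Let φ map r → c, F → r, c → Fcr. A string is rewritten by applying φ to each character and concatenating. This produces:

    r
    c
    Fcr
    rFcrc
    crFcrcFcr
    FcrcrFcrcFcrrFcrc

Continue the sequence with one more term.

Replace each of the 17 characters of FcrcrFcrcFcrrFcrc in place — r Fcr c Fcr c r Fcr c Fcr r Fcr c c r Fcr c Fcr — and concatenate.

rFcrcFcrcrFcrcFcrrFcrccrFcrcFcr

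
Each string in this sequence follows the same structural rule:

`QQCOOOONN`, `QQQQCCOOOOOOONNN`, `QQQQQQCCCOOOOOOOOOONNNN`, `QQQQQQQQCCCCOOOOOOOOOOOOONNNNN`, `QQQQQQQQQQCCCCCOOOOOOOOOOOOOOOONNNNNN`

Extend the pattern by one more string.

Each string has the form Q^{2n} C^{n} O^{3n+1} N^{n+1} (n = 1, 2, …).
At n = 6 the blocks have lengths 12, 6, 19, 7.

QQQQQQQQQQQQCCCCCCOOOOOOOOOOOOOOOOOOONNNNNNN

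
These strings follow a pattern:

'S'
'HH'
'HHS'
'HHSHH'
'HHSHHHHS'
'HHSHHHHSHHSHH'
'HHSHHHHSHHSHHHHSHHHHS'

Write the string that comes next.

Each term (from the third on) is the previous term followed by the one before it: term 3 = HH·S = HHS.
The next term joins HHSHHHHSHHSHHHHSHHHHS and HHSHHHHSHHSHH.

HHSHHHHSHHSHHHHSHHHHSHHSHHHHSHHSHH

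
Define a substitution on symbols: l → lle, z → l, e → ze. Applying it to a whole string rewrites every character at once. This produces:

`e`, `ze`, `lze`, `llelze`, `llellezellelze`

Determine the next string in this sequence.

Applying the rule to each of the 14 symbols of llellezellelze gives the pieces lle lle ze lle lle ze l ze lle lle ze lle l ze, which concatenate to the answer.

llellezellellezelzellellezellelze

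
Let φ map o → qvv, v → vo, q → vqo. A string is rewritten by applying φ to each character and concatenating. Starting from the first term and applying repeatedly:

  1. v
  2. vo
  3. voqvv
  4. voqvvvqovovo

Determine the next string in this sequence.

voqvvvqovovovovqoqvvvoqvvvoqvv

Expanding voqvvvqovovo: v→vo, o→qvv, q→vqo, v→vo, v→vo, v→vo, q→vqo, o→qvv, v→vo, o→qvv, v→vo, o→qvv. Concatenated: vo qvv vqo vo vo vo vqo qvv vo qvv vo qvv.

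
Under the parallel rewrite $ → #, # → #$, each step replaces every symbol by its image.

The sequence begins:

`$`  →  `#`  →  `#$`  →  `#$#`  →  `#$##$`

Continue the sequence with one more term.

#$##$#$#

Apply φ to #$##$ symbol by symbol: #→#$, $→#, #→#$, #→#$, $→#; joined: #$ # #$ #$ #.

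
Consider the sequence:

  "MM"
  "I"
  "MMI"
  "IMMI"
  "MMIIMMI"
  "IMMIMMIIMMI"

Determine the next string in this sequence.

Each term (from the third on) is the two preceding terms concatenated in order: term 3 = MM·I = MMI.
Continuing: MMIIMMI · IMMIMMIIMMI gives term 7.

MMIIMMIIMMIMMIIMMI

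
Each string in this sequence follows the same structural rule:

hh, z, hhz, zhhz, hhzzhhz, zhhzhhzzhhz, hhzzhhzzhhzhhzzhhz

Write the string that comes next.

zhhzhhzzhhzhhzzhhzzhhzhhzzhhz

This is a Fibonacci-style word recurrence s(k) = s(k−2)·s(k−1): e.g. hh·z = hhz.
Continuing: zhhzhhzzhhz · hhzzhhzzhhzhhzzhhz gives term 8.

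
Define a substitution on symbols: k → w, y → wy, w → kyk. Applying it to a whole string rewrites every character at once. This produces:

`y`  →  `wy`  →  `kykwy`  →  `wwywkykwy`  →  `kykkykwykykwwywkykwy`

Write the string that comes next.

Replace each of the 20 characters of kykkykwykykwwywkykwy in place — w wy w w wy w kyk wy w wy w kyk kyk wy kyk w wy w kyk wy — and concatenate.

wwywwwywkykwywwywkykkykwykykwwywkykwy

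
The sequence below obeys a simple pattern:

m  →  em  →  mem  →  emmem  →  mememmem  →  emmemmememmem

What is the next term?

This is a Fibonacci-style word recurrence s(k) = s(k−2)·s(k−1): e.g. m·em = mem.
The next term joins mememmem and emmemmememmem.

mememmememmemmememmem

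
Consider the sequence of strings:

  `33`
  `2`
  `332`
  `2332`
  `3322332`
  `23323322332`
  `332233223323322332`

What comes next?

Each term (from the third on) is the two preceding terms concatenated in order: term 3 = 33·2 = 332.
The next term joins 23323322332 and 332233223323322332.

23323322332332233223323322332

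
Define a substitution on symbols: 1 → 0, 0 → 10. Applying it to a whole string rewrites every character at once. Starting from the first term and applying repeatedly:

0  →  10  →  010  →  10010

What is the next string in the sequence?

01010010

Rewriting each symbol of 10010: 1→0, 0→10, 0→10, 1→0, 0→10, which concatenates to 0 10 10 0 10.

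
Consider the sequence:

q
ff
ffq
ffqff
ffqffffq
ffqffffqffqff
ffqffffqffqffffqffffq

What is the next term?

Each term (from the third on) is the previous term followed by the one before it: term 3 = ff·q = ffq.
The next term joins ffqffffqffqffffqffffq and ffqffffqffqff.

ffqffffqffqffffqffffqffqffffqffqff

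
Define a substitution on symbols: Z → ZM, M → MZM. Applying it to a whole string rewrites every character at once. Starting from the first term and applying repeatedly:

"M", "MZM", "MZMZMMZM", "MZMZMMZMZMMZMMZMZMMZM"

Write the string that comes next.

φ(MZMZMMZMZMMZMMZMZMMZM) expands symbol-by-symbol to MZM ZM MZM ZM MZM MZM ZM MZM ZM MZM MZM ZM MZM MZM ZM MZM ZM MZM MZM ZM MZM; joining the 21 pieces gives the next term.

MZMZMMZMZMMZMMZMZMMZMZMMZMMZMZMMZMMZMZMMZMZMMZMMZMZMMZM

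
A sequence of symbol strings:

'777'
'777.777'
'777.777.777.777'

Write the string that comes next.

Each string is two copies of the previous one joined by '.'.
So the next term is two copies of 777.777.777.777 with '.' between the halves.

777.777.777.777.777.777.777.777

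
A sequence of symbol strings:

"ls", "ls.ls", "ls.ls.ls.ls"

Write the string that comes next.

Each string is two copies of the previous one joined by '.'.
Doubling ls.ls.ls.ls with '.' between the halves:

ls.ls.ls.ls.ls.ls.ls.ls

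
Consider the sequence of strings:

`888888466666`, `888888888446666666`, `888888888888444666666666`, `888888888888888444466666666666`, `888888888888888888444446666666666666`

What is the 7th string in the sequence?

888888888888888888888888444444466666666666666666

The n-th term is 3n+3 8's then n 4's then 2n+3 6's (n = 1, 2, …).
At n = 7 the blocks have lengths 24, 7, 17.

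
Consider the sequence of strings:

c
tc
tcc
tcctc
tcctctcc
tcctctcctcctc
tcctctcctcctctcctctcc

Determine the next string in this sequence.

Each term (from the third on) is the previous term followed by the one before it: term 3 = tc·c = tcc.
So term 8 is tcctctcctcctctcctctcc·tcctctcctcctc.

tcctctcctcctctcctctcctcctctcctcctc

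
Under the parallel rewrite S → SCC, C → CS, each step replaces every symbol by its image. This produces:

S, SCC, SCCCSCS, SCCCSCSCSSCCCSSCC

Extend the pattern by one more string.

Rewriting the 17 symbols of SCCCSCSCSSCCCSSCC one by one yields SCC CS CS CS SCC CS SCC CS SCC SCC CS CS CS SCC SCC CS CS; concatenated:

SCCCSCSCSSCCCSSCCCSSCCSCCCSCSCSSCCSCCCSCS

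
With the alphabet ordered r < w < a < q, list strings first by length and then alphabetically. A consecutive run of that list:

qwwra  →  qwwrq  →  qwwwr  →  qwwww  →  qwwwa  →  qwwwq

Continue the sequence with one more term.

Find the rightmost character of qwwwq below q, bump it to the next letter, and reset everything to its right to r.

qwwar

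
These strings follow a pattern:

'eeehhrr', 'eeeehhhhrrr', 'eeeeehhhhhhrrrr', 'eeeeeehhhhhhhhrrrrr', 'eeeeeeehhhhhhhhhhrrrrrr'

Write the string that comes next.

eeeeeeeehhhhhhhhhhhhrrrrrrr

The n-th term is n+2 e's then 2n h's then n+1 r's (n = 1, 2, …).
Setting n = 6 gives 8, 12, 7 characters in each block.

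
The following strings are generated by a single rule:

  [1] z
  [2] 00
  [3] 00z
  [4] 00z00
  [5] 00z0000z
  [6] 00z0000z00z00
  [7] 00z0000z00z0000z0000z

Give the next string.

This is a Fibonacci-style word recurrence s(k) = s(k−1)·s(k−2): e.g. 00·z = 00z.
So term 8 is 00z0000z00z0000z0000z·00z0000z00z00.

00z0000z00z0000z0000z00z0000z00z00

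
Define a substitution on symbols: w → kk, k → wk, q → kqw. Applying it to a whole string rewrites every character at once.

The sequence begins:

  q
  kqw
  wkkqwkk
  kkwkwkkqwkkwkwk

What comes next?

wkwkkkwkkkwkwkkqwkkwkwkkkwkkkwk

φ(kkwkwkkqwkkwkwk) expands symbol-by-symbol to wk wk kk wk kk wk wk kqw kk wk wk kk wk kk wk; joining the 15 pieces gives the next term.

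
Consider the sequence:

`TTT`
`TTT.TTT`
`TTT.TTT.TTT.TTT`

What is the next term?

TTT.TTT.TTT.TTT.TTT.TTT.TTT.TTT

s(k+1) = s(k)·.·s(k) — each term doubles the last with '.' between the halves.
One more doubling of TTT.TTT.TTT.TTT gives the answer.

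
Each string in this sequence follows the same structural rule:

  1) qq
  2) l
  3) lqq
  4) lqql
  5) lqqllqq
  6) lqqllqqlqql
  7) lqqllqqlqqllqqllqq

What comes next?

This is a Fibonacci-style word recurrence s(k) = s(k−1)·s(k−2): e.g. l·qq = lqq.
The next term joins lqqllqqlqqllqqllqq and lqqllqqlqql.

lqqllqqlqqllqqllqqlqqllqqlqql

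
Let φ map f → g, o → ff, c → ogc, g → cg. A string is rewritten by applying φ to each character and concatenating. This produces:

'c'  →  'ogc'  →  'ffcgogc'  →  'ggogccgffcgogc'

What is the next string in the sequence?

Replace each of the 14 characters of ggogccgffcgogc in place — cg cg ff cg ogc ogc cg g g ogc cg ff cg ogc — and concatenate.

cgcgffcgogcogccgggogccgffcgogc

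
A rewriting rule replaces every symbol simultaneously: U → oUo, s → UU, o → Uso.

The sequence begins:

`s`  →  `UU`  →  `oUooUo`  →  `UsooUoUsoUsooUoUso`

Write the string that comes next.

Applying the rule to each of the 18 symbols of UsooUoUsoUsooUoUso gives the pieces oUo UU Uso Uso oUo Uso oUo UU Uso oUo UU Uso Uso oUo Uso oUo UU Uso, which concatenate to the answer.

oUoUUUsoUsooUoUsooUoUUUsooUoUUUsoUsooUoUsooUoUUUso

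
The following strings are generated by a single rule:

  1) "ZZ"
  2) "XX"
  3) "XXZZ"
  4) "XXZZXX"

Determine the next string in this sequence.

This is a Fibonacci-style word recurrence s(k) = s(k−1)·s(k−2): e.g. XX·ZZ = XXZZ.
So term 5 is XXZZXX·XXZZ.

XXZZXXXXZZ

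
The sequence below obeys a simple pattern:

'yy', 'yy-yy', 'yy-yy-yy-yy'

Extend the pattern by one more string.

yy-yy-yy-yy-yy-yy-yy-yy

Every step duplicates the string with '-' between the halves.
So the next term is two copies of yy-yy-yy-yy with '-' between the halves.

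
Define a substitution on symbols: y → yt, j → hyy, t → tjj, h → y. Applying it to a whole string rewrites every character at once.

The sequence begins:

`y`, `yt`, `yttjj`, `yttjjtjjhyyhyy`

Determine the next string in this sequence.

φ(yttjjtjjhyyhyy) expands symbol-by-symbol to yt tjj tjj hyy hyy tjj hyy hyy y yt yt y yt yt; joining the 14 pieces gives the next term.

yttjjtjjhyyhyytjjhyyhyyyytytyytyt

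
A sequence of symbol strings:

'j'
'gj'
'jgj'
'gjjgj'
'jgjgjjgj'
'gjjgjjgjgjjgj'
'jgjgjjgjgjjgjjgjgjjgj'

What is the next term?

This is a Fibonacci-style word recurrence s(k) = s(k−2)·s(k−1): e.g. j·gj = jgj.
So term 8 is gjjgjjgjgjjgj·jgjgjjgjgjjgjjgjgjjgj.

gjjgjjgjgjjgjjgjgjjgjgjjgjjgjgjjgj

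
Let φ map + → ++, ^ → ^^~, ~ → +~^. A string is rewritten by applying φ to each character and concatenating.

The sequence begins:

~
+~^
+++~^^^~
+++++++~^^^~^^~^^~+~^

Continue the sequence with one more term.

Rewriting the 21 symbols of +++++++~^^^~^^~^^~+~^ one by one yields ++ ++ ++ ++ ++ ++ ++ +~^ ^^~ ^^~ ^^~ +~^ ^^~ ^^~ +~^ ^^~ ^^~ +~^ ++ +~^ ^^~; concatenated:

+++++++++++++++~^^^~^^~^^~+~^^^~^^~+~^^^~^^~+~^+++~^^^~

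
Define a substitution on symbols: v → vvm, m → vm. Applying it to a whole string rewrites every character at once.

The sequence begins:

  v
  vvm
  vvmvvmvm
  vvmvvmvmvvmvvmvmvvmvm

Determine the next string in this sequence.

vvmvvmvmvvmvvmvmvvmvmvvmvvmvmvvmvvmvmvvmvmvvmvvmvmvvmvm

Applying the rule to each of the 21 symbols of vvmvvmvmvvmvvmvmvvmvm gives the pieces vvm vvm vm vvm vvm vm vvm vm vvm vvm vm vvm vvm vm vvm vm vvm vvm vm vvm vm, which concatenate to the answer.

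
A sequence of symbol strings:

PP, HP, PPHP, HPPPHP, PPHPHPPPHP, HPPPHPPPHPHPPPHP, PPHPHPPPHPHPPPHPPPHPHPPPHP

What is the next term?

HPPPHPPPHPHPPPHPPPHPHPPPHPHPPPHPPPHPHPPPHP

This is a Fibonacci-style word recurrence s(k) = s(k−2)·s(k−1): e.g. PP·HP = PPHP.
Continuing: HPPPHPPPHPHPPPHP · PPHPHPPPHPHPPPHPPPHPHPPPHP gives term 8.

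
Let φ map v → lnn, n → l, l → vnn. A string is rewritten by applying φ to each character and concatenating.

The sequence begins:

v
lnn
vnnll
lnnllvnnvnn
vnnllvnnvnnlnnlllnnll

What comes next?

Applying the rule to each of the 21 symbols of vnnllvnnvnnlnnlllnnll gives the pieces lnn l l vnn vnn lnn l l lnn l l vnn l l vnn vnn vnn l l vnn vnn, which concatenate to the answer.

lnnllvnnvnnlnnlllnnllvnnllvnnvnnvnnllvnnvnn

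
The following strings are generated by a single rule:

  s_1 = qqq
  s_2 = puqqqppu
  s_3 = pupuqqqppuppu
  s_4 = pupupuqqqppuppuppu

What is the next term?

Every step adds pu to the front and ppu to the end of the previous string.
Applying this once more to pupupuqqqppuppuppu:

pupupupuqqqppuppuppuppu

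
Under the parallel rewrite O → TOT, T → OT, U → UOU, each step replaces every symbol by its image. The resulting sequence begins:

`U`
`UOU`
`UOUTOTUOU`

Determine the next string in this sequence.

Apply φ to UOUTOTUOU symbol by symbol: U→UOU, O→TOT, U→UOU, T→OT, O→TOT, T→OT, U→UOU, O→TOT, U→UOU; joined: UOU TOT UOU OT TOT OT UOU TOT UOU.

UOUTOTUOUOTTOTOTUOUTOTUOU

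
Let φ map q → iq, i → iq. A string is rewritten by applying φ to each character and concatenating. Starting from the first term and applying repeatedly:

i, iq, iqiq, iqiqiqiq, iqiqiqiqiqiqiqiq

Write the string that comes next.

iqiqiqiqiqiqiqiqiqiqiqiqiqiqiqiq

φ(iqiqiqiqiqiqiqiq) expands symbol-by-symbol to iq iq iq iq iq iq iq iq iq iq iq iq iq iq iq iq; joining the 16 pieces gives the next term.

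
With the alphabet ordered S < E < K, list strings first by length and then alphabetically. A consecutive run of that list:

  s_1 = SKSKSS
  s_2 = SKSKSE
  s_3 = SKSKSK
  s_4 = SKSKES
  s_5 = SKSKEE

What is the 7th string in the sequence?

SKSKKS

Continuing the enumeration 2 steps past SKSKEE: SKSKEE → SKSKEK → (answer).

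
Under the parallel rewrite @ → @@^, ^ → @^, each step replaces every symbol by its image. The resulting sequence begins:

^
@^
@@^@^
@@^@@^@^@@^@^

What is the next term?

@@^@@^@^@@^@@^@^@@^@^@@^@@^@^@@^@^

Replace each of the 13 characters of @@^@@^@^@@^@^ in place — @@^ @@^ @^ @@^ @@^ @^ @@^ @^ @@^ @@^ @^ @@^ @^ — and concatenate.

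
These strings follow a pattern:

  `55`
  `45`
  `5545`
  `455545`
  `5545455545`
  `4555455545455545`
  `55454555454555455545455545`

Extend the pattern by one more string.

455545554545554555454555454555455545455545

From term 3 onward, concatenate the second-to-last term with the last: 55·45 = 5545, 45·5545 = 455545, …
The next term joins 4555455545455545 and 55454555454555455545455545.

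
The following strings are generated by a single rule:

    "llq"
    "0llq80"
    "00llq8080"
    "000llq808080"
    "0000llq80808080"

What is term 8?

0000000llq80808080808080

Each term wraps the previous one in 0 on the left and 80 on the right.
From 0000llq80808080, 3 further steps: 0000llq80808080 → 00000llq8080808080 → 000000llq808080808080 → (answer).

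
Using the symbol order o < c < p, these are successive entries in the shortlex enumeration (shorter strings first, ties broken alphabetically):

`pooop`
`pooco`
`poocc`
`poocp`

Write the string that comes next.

Treat poocp as a base-3 numeral over the given alphabet and add one, carrying through any trailing p's.

poopo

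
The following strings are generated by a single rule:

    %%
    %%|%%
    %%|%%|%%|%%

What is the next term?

%%|%%|%%|%%|%%|%%|%%|%%

Every step duplicates the string with '|' between the halves.
So the next term is two copies of %%|%%|%%|%% with '|' between the halves.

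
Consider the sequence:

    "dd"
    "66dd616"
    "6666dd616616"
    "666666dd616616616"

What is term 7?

666666666666dd616616616616616616

Each term wraps the previous one in 66 on the left and 616 on the right.
From 666666dd616616616, 3 further steps: 666666dd616616616 → 66666666dd616616616616 → 6666666666dd616616616616616 → (answer).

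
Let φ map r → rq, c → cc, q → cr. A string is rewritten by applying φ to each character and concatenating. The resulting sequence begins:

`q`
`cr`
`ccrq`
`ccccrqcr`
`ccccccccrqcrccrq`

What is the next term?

Replace each of the 16 characters of ccccccccrqcrccrq in place — cc cc cc cc cc cc cc cc rq cr cc rq cc cc rq cr — and concatenate.

ccccccccccccccccrqcrccrqccccrqcr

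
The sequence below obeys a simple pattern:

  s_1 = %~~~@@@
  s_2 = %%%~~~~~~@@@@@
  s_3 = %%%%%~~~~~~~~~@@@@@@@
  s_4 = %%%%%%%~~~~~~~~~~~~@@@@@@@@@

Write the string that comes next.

%%%%%%%%%~~~~~~~~~~~~~~~@@@@@@@@@@@

Each string has the form %^{2n-1} ~^{3n} @^{2n+1} (n = 1, 2, …).
For the next term, n = 5, so the run lengths are 9, 15, 11.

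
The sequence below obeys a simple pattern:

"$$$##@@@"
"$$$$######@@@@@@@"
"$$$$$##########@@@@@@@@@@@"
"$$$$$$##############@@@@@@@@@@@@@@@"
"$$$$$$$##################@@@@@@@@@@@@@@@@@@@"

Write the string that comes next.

Term n consists of n+2 $'s, followed by 4n-2 #'s, followed by 4n-1 @'s (n = 1, 2, …).
At n = 6 the blocks have lengths 8, 22, 23.

$$$$$$$$######################@@@@@@@@@@@@@@@@@@@@@@@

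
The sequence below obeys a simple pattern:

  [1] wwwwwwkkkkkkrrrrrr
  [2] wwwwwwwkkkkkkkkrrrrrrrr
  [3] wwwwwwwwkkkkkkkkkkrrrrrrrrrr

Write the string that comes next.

Term n consists of n+3 w's, followed by 2n k's, followed by 2n r's, where the shown terms are n = 3, 4, 5.
For the next term, n = 6, so the run lengths are 9, 12, 12.

wwwwwwwwwkkkkkkkkkkkkrrrrrrrrrrrr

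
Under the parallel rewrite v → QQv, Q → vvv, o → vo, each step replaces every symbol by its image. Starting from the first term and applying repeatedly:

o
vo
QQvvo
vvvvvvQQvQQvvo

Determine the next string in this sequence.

Rewriting the 14 symbols of vvvvvvQQvQQvvo one by one yields QQv QQv QQv QQv QQv QQv vvv vvv QQv vvv vvv QQv QQv vo; concatenated:

QQvQQvQQvQQvQQvQQvvvvvvvQQvvvvvvvQQvQQvvo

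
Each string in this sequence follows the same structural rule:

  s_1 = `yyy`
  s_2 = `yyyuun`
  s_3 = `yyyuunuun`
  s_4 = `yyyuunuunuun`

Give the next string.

Every step adds uun to the end: s(k+1) = s(k)·uun.
One more step from yyyuunuunuun gives the answer.

yyyuunuunuunuun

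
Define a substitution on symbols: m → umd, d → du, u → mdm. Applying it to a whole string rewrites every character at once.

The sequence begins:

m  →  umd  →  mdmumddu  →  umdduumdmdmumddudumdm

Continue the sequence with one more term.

Rewriting the 21 symbols of umdduumdmdmumddudumdm one by one yields mdm umd du du mdm mdm umd du umd du umd mdm umd du du mdm du mdm umd du umd; concatenated:

mdmumddudumdmmdmumdduumdduumdmdmumddudumdmdumdmumdduumd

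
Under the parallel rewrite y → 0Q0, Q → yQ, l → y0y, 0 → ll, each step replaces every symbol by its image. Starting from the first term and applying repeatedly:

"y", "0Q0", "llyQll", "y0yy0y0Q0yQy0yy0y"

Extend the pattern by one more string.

0Q0ll0Q00Q0ll0Q0llyQll0Q0yQ0Q0ll0Q00Q0ll0Q0

φ(y0yy0y0Q0yQy0yy0y) expands symbol-by-symbol to 0Q0 ll 0Q0 0Q0 ll 0Q0 ll yQ ll 0Q0 yQ 0Q0 ll 0Q0 0Q0 ll 0Q0; joining the 17 pieces gives the next term.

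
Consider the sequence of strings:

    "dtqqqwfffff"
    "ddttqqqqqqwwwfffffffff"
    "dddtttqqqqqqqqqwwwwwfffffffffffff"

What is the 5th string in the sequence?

dddddtttttqqqqqqqqqqqqqqqwwwwwwwwwfffffffffffffffffffff

Reading off run lengths: d runs 1, 2, 3; t runs 1, 2, 3; q runs 3, 6, 9; w runs 1, 3, 5; f runs 5, 9, 13 — each is linear in n (n = 1, 2, …).
For term 5, n = 5, so the run lengths are 5, 5, 15, 9, 21.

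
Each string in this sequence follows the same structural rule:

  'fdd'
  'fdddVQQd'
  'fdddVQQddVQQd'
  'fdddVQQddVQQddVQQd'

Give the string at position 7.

fdddVQQddVQQddVQQddVQQddVQQddVQQd

The strings grow by a fixed suffix dVQQd each time.
From fdddVQQddVQQddVQQd, 3 further steps: fdddVQQddVQQddVQQd → fdddVQQddVQQddVQQddVQQd → fdddVQQddVQQddVQQddVQQddVQQd → (answer).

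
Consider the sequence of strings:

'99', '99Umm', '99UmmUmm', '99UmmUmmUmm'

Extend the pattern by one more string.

Every step adds Umm to the end: s(k+1) = s(k)·Umm.
One more step from 99UmmUmmUmm gives the answer.

99UmmUmmUmmUmm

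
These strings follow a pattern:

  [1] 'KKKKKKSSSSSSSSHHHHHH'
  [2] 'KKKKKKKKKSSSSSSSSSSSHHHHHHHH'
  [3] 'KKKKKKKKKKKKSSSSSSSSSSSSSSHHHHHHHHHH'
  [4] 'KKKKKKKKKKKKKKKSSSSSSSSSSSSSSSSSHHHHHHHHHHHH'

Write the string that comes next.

Each string has the form K^{3n} S^{3n+2} H^{2n+2}, where the shown terms are n = 2, 3, 4, 5.
At n = 6 the blocks have lengths 18, 20, 14.

KKKKKKKKKKKKKKKKKKSSSSSSSSSSSSSSSSSSSSHHHHHHHHHHHHHH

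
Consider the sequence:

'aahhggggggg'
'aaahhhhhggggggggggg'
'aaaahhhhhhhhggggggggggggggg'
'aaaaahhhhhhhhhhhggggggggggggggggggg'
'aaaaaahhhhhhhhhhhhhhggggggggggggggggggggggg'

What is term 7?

aaaaaaaahhhhhhhhhhhhhhhhhhhhggggggggggggggggggggggggggggggg

Term n consists of n+1 a's, followed by 3n-1 h's, followed by 4n+3 g's (n = 1, 2, …).
At n = 7 the blocks have lengths 8, 20, 31.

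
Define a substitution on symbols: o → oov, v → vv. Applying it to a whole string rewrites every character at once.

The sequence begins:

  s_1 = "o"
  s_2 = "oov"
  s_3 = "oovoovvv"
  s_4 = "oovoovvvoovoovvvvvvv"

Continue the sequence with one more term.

Rewriting the 20 symbols of oovoovvvoovoovvvvvvv one by one yields oov oov vv oov oov vv vv vv oov oov vv oov oov vv vv vv vv vv vv vv; concatenated:

oovoovvvoovoovvvvvvvoovoovvvoovoovvvvvvvvvvvvvvv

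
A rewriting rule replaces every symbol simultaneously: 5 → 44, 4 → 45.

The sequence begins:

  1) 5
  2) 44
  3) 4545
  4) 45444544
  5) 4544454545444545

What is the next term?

Applying the rule to each of the 16 symbols of 4544454545444545 gives the pieces 45 44 45 45 45 44 45 44 45 44 45 45 45 44 45 44, which concatenate to the answer.

45444545454445444544454545444544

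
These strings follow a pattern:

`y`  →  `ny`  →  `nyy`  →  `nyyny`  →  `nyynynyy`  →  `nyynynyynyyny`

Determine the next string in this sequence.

nyynynyynyynynyynynyy

This is a Fibonacci-style word recurrence s(k) = s(k−1)·s(k−2): e.g. ny·y = nyy.
So term 7 is nyynynyynyyny·nyynynyy.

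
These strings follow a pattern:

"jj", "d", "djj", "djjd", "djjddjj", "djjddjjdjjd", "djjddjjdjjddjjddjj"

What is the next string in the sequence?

djjddjjdjjddjjddjjdjjddjjdjjd

Each term (from the third on) is the previous term followed by the one before it: term 3 = d·jj = djj.
Continuing: djjddjjdjjddjjddjj · djjddjjdjjd gives term 8.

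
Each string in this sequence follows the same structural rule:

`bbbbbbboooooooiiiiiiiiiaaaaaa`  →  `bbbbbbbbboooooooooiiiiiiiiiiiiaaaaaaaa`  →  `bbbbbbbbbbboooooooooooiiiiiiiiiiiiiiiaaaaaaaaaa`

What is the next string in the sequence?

bbbbbbbbbbbbboooooooooooooiiiiiiiiiiiiiiiiiiaaaaaaaaaaaa

The n-th term is 2n+1 b's then 2n+1 o's then 3n i's then 2n a's, where the shown terms are n = 3, 4, 5.
At n = 6 the blocks have lengths 13, 13, 18, 12.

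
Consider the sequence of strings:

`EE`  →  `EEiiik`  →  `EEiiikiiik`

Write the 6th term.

Each term is the previous one with iiik appended.
From EEiiikiiik, 3 further steps: EEiiikiiik → EEiiikiiikiiik → EEiiikiiikiiikiiik → (answer).

EEiiikiiikiiikiiikiiik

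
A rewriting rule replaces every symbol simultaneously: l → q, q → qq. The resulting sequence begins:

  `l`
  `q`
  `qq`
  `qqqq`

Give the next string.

qqqqqqqq

Apply φ to qqqq symbol by symbol: q→qq, q→qq, q→qq, q→qq; joined: qq qq qq qq.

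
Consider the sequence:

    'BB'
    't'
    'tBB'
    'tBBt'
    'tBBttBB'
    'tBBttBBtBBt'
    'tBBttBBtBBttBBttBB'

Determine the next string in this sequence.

tBBttBBtBBttBBttBBtBBttBBtBBt

This is a Fibonacci-style word recurrence s(k) = s(k−1)·s(k−2): e.g. t·BB = tBB.
So term 8 is tBBttBBtBBttBBttBB·tBBttBBtBBt.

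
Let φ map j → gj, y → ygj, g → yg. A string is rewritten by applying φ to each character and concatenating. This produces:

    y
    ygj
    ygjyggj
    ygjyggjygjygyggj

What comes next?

Rewriting the 16 symbols of ygjyggjygjygyggj one by one yields ygj yg gj ygj yg yg gj ygj yg gj ygj yg ygj yg yg gj; concatenated:

ygjyggjygjygyggjygjyggjygjygygjygyggj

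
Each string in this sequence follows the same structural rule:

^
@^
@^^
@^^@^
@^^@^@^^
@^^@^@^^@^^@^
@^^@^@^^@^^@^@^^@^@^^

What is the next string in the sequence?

This is a Fibonacci-style word recurrence s(k) = s(k−1)·s(k−2): e.g. @^·^ = @^^.
So term 8 is @^^@^@^^@^^@^@^^@^@^^·@^^@^@^^@^^@^.

@^^@^@^^@^^@^@^^@^@^^@^^@^@^^@^^@^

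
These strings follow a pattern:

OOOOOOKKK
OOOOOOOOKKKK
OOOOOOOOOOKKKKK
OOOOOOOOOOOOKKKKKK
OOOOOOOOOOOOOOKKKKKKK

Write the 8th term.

OOOOOOOOOOOOOOOOOOOOKKKKKKKKKK

The n-th term is 2n+2 O's then n+1 K's, where the shown terms are n = 2, 3, 4, 5, 6.
Setting n = 9 gives 20, 10 characters in each block.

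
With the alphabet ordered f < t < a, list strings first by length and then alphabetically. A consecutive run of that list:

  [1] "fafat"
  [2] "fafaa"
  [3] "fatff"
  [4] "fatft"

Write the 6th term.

fattf

Advancing 2 positions from fatft through fatft → fatfa reaches term 6.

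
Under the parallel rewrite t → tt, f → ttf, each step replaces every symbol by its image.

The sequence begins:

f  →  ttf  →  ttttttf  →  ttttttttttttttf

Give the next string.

Applying the rule to each of the 15 symbols of ttttttttttttttf gives the pieces tt tt tt tt tt tt tt tt tt tt tt tt tt tt ttf, which concatenate to the answer.

ttttttttttttttttttttttttttttttf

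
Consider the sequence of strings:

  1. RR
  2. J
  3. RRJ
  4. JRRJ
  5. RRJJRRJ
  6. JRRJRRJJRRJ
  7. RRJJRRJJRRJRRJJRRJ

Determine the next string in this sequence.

From term 3 onward, concatenate the second-to-last term with the last: RR·J = RRJ, J·RRJ = JRRJ, …
Continuing: JRRJRRJJRRJ · RRJJRRJJRRJRRJJRRJ gives term 8.

JRRJRRJJRRJRRJJRRJJRRJRRJJRRJ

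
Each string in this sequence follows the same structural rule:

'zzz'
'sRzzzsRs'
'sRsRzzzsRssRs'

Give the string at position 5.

sRsRsRsRzzzsRssRssRssRs

s(k+1) = sR·s(k)·sRs, so each term gains sR as a prefix and sRs as a suffix.
From sRsRzzzsRssRs, 2 further steps: sRsRzzzsRssRs → sRsRsRzzzsRssRssRs → (answer).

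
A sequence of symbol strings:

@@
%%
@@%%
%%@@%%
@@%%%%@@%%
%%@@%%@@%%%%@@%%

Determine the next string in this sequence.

@@%%%%@@%%%%@@%%@@%%%%@@%%

Each term (from the third on) is the two preceding terms concatenated in order: term 3 = @@·%% = @@%%.
So term 7 is @@%%%%@@%%·%%@@%%@@%%%%@@%%.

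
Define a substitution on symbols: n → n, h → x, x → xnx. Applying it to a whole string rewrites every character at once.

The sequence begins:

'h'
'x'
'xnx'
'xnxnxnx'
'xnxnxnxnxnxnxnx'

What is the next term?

xnxnxnxnxnxnxnxnxnxnxnxnxnxnxnx

φ(xnxnxnxnxnxnxnx) expands symbol-by-symbol to xnx n xnx n xnx n xnx n xnx n xnx n xnx n xnx; joining the 15 pieces gives the next term.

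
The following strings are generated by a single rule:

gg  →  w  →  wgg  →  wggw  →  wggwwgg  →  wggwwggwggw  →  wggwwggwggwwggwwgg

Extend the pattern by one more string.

wggwwggwggwwggwwggwggwwggwggw

This is a Fibonacci-style word recurrence s(k) = s(k−1)·s(k−2): e.g. w·gg = wgg.
The next term joins wggwwggwggwwggwwgg and wggwwggwggw.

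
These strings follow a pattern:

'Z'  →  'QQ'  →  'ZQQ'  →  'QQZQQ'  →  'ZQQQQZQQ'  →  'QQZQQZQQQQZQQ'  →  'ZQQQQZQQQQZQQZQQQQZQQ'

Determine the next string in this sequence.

QQZQQZQQQQZQQZQQQQZQQQQZQQZQQQQZQQ

Each term (from the third on) is the two preceding terms concatenated in order: term 3 = Z·QQ = ZQQ.
Continuing: QQZQQZQQQQZQQ · ZQQQQZQQQQZQQZQQQQZQQ gives term 8.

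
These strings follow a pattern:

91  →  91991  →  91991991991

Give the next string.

s(k+1) = s(k)·9·s(k) — each term doubles the last with '9' between the halves.
One more doubling of 91991991991 gives the answer.

91991991991991991991991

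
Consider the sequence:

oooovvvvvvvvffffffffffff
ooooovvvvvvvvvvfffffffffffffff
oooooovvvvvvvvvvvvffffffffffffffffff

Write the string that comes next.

ooooooovvvvvvvvvvvvvvfffffffffffffffffffff

The n-th term is n+1 o's then 2n+2 v's then 3n+3 f's, where the shown terms are n = 3, 4, 5.
For the next term, n = 6, so the run lengths are 7, 14, 21.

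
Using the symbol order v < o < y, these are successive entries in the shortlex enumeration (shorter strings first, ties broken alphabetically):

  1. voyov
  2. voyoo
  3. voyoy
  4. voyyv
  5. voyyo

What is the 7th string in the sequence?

Stepping forward 2 times from voyyo: voyyo → voyyy, then the target.

vyvvv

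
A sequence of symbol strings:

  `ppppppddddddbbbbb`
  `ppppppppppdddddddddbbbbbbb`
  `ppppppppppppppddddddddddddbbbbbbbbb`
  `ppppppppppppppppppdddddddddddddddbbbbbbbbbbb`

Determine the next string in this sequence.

ppppppppppppppppppppppddddddddddddddddddbbbbbbbbbbbbb

The n-th term is 4n+2 p's then 3n+3 d's then 2n+3 b's (n = 1, 2, …).
For the next term, n = 5, so the run lengths are 22, 18, 13.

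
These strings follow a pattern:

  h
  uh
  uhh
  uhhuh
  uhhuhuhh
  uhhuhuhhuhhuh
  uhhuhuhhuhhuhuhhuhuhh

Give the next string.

Each term (from the third on) is the previous term followed by the one before it: term 3 = uh·h = uhh.
Continuing: uhhuhuhhuhhuhuhhuhuhh · uhhuhuhhuhhuh gives term 8.

uhhuhuhhuhhuhuhhuhuhhuhhuhuhhuhhuh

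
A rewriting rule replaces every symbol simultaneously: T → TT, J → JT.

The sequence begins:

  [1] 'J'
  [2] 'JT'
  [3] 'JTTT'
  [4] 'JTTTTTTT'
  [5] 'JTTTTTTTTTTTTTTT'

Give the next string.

Applying the rule to each of the 16 symbols of JTTTTTTTTTTTTTTT gives the pieces JT TT TT TT TT TT TT TT TT TT TT TT TT TT TT TT, which concatenate to the answer.

JTTTTTTTTTTTTTTTTTTTTTTTTTTTTTTT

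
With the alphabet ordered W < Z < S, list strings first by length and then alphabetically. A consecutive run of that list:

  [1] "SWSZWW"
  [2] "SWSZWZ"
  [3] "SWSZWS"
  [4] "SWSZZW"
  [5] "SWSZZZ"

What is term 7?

Continuing the enumeration 2 steps past SWSZZZ: SWSZZZ → SWSZZS → (answer).

SWSZSW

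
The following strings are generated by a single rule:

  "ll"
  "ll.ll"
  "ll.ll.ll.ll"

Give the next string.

Each string is two copies of the previous one joined by '.'.
Doubling ll.ll.ll.ll with '.' between the halves:

ll.ll.ll.ll.ll.ll.ll.ll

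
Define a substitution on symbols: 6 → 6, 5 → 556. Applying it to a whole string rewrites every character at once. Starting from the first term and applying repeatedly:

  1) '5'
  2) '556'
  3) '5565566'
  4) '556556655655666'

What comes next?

5565566556556665565566556556666

φ(556556655655666) expands symbol-by-symbol to 556 556 6 556 556 6 6 556 556 6 556 556 6 6 6; joining the 15 pieces gives the next term.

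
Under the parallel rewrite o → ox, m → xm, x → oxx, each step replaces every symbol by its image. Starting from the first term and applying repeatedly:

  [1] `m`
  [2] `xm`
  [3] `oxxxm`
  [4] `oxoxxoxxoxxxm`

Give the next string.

Replace each of the 13 characters of oxoxxoxxoxxxm in place — ox oxx ox oxx oxx ox oxx oxx ox oxx oxx oxx xm — and concatenate.

oxoxxoxoxxoxxoxoxxoxxoxoxxoxxoxxxm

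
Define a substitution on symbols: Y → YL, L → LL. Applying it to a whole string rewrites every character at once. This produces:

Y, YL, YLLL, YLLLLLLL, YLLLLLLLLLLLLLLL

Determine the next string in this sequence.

YLLLLLLLLLLLLLLLLLLLLLLLLLLLLLLL

Replace each of the 16 characters of YLLLLLLLLLLLLLLL in place — YL LL LL LL LL LL LL LL LL LL LL LL LL LL LL LL — and concatenate.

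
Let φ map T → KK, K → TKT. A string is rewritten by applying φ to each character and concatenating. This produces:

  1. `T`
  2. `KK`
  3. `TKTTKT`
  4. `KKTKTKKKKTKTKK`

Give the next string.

TKTTKTKKTKTKKTKTTKTTKTTKTKKTKTKKTKTTKT

φ(KKTKTKKKKTKTKK) expands symbol-by-symbol to TKT TKT KK TKT KK TKT TKT TKT TKT KK TKT KK TKT TKT; joining the 14 pieces gives the next term.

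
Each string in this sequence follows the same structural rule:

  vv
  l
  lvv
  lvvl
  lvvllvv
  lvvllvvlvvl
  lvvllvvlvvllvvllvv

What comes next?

Each term (from the third on) is the previous term followed by the one before it: term 3 = l·vv = lvv.
So term 8 is lvvllvvlvvllvvllvv·lvvllvvlvvl.

lvvllvvlvvllvvllvvlvvllvvlvvl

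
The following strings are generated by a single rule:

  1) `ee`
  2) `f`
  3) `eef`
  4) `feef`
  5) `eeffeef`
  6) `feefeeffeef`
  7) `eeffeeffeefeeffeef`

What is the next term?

feefeeffeefeeffeeffeefeeffeef

From term 3 onward, concatenate the second-to-last term with the last: ee·f = eef, f·eef = feef, …
The next term joins feefeeffeef and eeffeeffeefeeffeef.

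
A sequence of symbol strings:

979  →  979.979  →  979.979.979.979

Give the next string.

s(k+1) = s(k)·.·s(k) — each term doubles the last with '.' between the halves.
Doubling 979.979.979.979 with '.' between the halves:

979.979.979.979.979.979.979.979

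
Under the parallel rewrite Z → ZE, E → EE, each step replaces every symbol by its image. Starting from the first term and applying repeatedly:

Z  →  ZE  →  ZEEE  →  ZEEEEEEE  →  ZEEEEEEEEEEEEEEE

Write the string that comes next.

Rewriting the 16 symbols of ZEEEEEEEEEEEEEEE one by one yields ZE EE EE EE EE EE EE EE EE EE EE EE EE EE EE EE; concatenated:

ZEEEEEEEEEEEEEEEEEEEEEEEEEEEEEEE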